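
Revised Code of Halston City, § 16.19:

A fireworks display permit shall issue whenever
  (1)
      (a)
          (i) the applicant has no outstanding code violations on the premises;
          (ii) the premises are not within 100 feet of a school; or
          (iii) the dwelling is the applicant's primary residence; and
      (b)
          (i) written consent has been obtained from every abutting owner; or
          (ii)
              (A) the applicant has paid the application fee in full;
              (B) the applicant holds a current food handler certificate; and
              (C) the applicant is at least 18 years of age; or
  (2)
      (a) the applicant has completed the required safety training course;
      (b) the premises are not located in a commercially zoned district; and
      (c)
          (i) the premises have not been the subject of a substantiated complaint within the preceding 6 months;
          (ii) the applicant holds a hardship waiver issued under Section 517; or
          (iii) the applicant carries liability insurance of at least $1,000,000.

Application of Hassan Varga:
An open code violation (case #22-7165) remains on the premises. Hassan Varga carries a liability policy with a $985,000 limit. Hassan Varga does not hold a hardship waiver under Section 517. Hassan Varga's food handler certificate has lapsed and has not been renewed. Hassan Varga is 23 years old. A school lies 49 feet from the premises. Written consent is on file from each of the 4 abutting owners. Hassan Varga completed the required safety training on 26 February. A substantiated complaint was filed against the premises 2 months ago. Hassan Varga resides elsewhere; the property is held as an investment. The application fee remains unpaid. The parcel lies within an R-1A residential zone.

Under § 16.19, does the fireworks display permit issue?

No — denied.

(i) no code violations — not satisfied.
(ii) ≥100 ft from school — not satisfied.
(iii) primary residence — not met.
(a) = F OR F OR F = false.
(i) all abutters consent — met.
(A) fee paid — fails.
(B) food handler cert. — not satisfied.
(C) age ≥ 18 — met.
(ii): F AND F AND T → false.
(b): T OR F → true.
So (1) is not satisfied (F AND T).
(a) safety training — satisfied.
(b) not (commercially zoned) — satisfied.
(i) no complaint in 6 mo. — not met.
(ii) hardship waiver — not met.
(iii) insurance ≥ $1,000,000 — fails.
So (c) is not satisfied (F OR F OR F).
So (2) is not satisfied (T AND T AND F).
Overall = F OR F = false.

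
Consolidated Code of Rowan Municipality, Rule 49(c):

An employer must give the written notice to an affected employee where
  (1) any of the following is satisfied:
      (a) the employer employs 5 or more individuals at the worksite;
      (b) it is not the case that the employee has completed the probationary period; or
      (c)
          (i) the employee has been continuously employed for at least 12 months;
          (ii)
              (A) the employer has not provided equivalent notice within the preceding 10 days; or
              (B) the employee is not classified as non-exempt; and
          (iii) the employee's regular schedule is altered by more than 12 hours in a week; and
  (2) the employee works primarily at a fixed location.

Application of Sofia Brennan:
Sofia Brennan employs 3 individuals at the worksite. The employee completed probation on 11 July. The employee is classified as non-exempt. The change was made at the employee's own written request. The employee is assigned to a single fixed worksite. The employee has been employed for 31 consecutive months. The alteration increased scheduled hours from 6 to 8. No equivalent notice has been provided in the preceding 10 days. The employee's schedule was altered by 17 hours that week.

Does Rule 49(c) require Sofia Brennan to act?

(a) ≥ 5 at site — not satisfied.
(b) not (past probation) — not met.
(i) tenure ≥ 12 mo. — satisfied.
(A) no recent notice — satisfied.
(B) not (non-exempt) — not satisfied.
(ii) = T OR F = true.
(iii) schedule shift > 12h — satisfied.
(c): T AND T AND T → true.
(1) = F OR F OR T = true.
(2) fixed location — satisfied.
So Overall is satisfied (T AND T).

Yes — required.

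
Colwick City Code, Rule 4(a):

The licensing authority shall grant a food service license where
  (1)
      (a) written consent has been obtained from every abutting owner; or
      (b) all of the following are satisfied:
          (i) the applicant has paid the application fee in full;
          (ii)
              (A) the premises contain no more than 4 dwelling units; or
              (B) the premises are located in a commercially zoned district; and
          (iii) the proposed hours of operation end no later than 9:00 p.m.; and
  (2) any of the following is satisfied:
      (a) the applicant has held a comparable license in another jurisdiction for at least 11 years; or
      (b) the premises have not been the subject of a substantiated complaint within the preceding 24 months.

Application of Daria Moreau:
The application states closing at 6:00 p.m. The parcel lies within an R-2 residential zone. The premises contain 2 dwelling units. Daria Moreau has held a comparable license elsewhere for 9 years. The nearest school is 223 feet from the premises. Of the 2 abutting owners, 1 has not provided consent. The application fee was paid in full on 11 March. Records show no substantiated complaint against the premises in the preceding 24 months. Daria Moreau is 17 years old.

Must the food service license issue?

Yes — granted.

(a) all abutters consent — not satisfied.
(i) fee paid — met.
(A) ≤ 4 units — holds.
(B) commercially zoned — not met.
(ii) = T OR F = true.
(iii) closes by 9 p.m. — satisfied.
(b) = T AND T AND T = true.
(1) = F OR T = true.
(a) prior license ≥ 11 yr — fails.
(b) no complaint in 24 mo. — met.
(2) = F OR T = true.
Overall: T AND T → true.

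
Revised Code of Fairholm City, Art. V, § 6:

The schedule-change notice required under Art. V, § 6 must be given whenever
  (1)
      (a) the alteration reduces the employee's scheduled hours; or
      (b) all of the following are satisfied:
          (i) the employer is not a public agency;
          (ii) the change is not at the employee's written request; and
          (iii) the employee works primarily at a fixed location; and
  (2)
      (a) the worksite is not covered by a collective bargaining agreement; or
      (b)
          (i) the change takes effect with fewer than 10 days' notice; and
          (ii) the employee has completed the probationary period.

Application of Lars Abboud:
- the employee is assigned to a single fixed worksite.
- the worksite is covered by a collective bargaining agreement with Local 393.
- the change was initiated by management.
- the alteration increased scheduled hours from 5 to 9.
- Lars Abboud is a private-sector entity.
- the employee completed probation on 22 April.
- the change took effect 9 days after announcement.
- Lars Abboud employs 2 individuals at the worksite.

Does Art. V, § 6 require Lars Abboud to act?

Yes — required.

(a) hours reduced — not satisfied.
(i) not (public agency) — met.
(ii) not employee-requested — met.
(iii) fixed location — holds.
So (b) is satisfied (T AND T AND T).
So (1) is satisfied (F OR T).
(a) no CBA — not met.
(i) < 10 days' notice — satisfied.
(ii) past probation — met.
So (b) is satisfied (T AND T).
(2) = F OR T = true.
Overall = T AND T = true.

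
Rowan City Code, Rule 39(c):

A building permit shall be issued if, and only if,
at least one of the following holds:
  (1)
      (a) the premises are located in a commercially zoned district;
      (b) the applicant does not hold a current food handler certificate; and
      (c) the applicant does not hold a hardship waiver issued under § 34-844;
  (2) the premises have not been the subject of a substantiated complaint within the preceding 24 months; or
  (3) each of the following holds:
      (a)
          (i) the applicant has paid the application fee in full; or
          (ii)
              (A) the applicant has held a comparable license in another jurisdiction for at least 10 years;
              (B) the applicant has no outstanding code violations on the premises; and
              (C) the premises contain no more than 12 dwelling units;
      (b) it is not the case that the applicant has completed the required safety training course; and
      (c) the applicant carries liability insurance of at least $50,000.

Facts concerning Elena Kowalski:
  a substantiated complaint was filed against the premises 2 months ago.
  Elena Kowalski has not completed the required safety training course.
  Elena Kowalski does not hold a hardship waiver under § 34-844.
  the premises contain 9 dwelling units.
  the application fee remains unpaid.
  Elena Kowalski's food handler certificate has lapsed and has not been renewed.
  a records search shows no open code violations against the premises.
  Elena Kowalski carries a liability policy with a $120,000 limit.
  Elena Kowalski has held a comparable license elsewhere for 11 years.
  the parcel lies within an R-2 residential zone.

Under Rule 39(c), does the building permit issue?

Yes — granted.

(a) commercially zoned — not satisfied.
(b) not (food handler cert.) — met.
(c) not (hardship waiver) — holds.
So (1) is not satisfied (F AND T AND T).
(2) no complaint in 24 mo. — fails.
(i) fee paid — fails.
(A) prior license ≥ 10 yr — met.
(B) no code violations — met.
(C) ≤ 12 units — met.
(ii): T AND T AND T → true.
(a): F OR T → true.
(b) not (safety training) — satisfied.
(c) insurance ≥ $50,000 — satisfied.
(3) = T AND T AND T = true.
Overall: F OR F OR T → true.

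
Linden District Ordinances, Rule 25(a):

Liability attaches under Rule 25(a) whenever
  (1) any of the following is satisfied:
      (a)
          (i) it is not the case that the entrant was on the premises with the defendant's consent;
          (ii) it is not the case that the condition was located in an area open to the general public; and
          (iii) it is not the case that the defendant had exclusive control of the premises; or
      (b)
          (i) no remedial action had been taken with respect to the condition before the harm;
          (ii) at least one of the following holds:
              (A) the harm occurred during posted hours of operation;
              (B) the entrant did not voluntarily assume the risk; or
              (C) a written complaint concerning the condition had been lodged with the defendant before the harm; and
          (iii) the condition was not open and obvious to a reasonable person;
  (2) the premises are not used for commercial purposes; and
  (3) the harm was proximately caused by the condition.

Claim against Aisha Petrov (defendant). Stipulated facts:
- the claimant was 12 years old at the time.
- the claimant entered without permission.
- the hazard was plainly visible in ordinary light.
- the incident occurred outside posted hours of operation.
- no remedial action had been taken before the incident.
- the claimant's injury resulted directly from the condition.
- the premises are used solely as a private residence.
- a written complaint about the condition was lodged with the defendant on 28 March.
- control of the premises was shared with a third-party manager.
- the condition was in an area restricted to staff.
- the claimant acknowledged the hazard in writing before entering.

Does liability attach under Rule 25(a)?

Yes — liable.

(i) not (consent to enter) — met.
(ii) not (public area) — satisfied.
(iii) not (exclusive control) — met.
(a) = T AND T AND T = true.
(i) no remedial action — met.
(A) during posted hours — not met.
(B) no assumed risk — fails.
(C) complaint lodged — holds.
(ii): F OR F OR T → true.
(iii) not open/obvious — fails.
So (b) is not satisfied (T AND T AND F).
(1) = T OR F = true.
(2) not (commercial use) — met.
(3) proximate cause — holds.
So Overall is satisfied (T AND T AND T).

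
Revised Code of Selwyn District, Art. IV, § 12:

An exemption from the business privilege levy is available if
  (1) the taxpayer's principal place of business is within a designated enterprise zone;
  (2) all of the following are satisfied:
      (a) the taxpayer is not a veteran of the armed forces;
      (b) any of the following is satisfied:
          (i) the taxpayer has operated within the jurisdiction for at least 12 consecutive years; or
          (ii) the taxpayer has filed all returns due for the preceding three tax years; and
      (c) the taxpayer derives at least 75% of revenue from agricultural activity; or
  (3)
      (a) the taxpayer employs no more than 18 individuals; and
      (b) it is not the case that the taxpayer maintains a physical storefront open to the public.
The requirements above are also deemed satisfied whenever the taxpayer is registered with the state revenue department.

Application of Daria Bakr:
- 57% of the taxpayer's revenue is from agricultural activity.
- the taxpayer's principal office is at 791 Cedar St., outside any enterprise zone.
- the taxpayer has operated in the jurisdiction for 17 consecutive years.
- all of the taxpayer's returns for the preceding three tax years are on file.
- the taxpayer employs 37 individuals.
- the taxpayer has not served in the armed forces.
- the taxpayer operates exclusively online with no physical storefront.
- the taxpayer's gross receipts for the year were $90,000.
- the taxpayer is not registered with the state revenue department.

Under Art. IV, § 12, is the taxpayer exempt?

(1) in enterprise zone — not satisfied.
(a) not (veteran) — holds.
(i) ≥ 12 yrs in jurisdiction — holds.
(ii) returns current — satisfied.
(b) = T OR T = true.
(c) ≥75% agricultural — not met.
So (2) is not satisfied (T AND T AND F).
(a) ≤ 18 employees — not satisfied.
(b) not (has storefront) — met.
So (3) is not satisfied (F AND T).
Overall: F OR F OR F → false.
Exception (state-registered) — not satisfied.
Result: main false OR exception false → false.

No — not exempt.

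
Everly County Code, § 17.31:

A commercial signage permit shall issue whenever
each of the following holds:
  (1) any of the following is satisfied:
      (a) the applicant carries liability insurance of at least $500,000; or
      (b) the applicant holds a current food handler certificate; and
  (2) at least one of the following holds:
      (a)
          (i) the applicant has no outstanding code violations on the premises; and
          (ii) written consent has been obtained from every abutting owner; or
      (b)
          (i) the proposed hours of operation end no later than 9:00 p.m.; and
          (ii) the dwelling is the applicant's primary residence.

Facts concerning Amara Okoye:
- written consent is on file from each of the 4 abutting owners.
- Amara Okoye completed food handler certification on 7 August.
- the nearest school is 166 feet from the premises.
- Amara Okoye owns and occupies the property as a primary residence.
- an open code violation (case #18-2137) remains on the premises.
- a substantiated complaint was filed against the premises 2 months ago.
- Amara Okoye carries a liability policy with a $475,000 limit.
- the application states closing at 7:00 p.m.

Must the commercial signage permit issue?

Yes — granted.

(a) insurance ≥ $500,000 — not met.
(b) food handler cert. — met.
(1) = F OR T = true.
(i) no code violations — not satisfied.
(ii) all abutters consent — met.
(a): F AND T → false.
(i) closes by 9 p.m. — satisfied.
(ii) primary residence — satisfied.
(b) = T AND T = true.
(2): F OR T → true.
So Overall is satisfied (T AND T).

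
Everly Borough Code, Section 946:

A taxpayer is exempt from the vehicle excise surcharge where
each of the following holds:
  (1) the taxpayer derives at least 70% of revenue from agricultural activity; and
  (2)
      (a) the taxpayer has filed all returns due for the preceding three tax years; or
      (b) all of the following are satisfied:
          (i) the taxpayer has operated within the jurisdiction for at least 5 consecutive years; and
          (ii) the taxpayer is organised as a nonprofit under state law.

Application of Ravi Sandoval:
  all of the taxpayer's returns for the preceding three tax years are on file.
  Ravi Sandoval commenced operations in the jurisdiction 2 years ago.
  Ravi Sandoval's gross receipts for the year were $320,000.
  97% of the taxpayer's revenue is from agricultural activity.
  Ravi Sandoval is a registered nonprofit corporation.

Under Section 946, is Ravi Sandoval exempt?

Yes — exempt.

(1) ≥70% agricultural — holds.
(a) returns current — holds.
(i) ≥ 5 yrs in jurisdiction — not satisfied.
(ii) nonprofit — satisfied.
So (b) is not satisfied (F AND T).
(2) = T OR F = true.
Overall = T AND T = true.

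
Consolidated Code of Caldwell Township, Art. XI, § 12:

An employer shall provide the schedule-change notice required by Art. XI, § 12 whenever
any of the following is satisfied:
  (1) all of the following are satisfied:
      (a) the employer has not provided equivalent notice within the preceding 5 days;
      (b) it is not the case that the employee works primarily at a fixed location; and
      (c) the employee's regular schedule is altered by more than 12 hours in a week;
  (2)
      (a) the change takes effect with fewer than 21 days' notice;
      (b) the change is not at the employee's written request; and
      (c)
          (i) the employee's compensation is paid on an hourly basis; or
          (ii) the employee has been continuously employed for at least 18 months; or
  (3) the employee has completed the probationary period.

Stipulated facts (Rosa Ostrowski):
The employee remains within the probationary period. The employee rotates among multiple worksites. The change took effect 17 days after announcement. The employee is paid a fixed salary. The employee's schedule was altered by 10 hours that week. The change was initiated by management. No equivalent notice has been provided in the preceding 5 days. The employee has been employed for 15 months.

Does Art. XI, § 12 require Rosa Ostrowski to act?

No — not required.

(a) no recent notice — satisfied.
(b) not (fixed location) — met.
(c) schedule shift > 12h — not satisfied.
So (1) is not satisfied (T AND T AND F).
(a) < 21 days' notice — met.
(b) not employee-requested — met.
(i) hourly-paid — not met.
(ii) tenure ≥ 18 mo. — not met.
(c) = F OR F = false.
(2) = T AND T AND F = false.
(3) past probation — not met.
Overall = F OR F OR F = false.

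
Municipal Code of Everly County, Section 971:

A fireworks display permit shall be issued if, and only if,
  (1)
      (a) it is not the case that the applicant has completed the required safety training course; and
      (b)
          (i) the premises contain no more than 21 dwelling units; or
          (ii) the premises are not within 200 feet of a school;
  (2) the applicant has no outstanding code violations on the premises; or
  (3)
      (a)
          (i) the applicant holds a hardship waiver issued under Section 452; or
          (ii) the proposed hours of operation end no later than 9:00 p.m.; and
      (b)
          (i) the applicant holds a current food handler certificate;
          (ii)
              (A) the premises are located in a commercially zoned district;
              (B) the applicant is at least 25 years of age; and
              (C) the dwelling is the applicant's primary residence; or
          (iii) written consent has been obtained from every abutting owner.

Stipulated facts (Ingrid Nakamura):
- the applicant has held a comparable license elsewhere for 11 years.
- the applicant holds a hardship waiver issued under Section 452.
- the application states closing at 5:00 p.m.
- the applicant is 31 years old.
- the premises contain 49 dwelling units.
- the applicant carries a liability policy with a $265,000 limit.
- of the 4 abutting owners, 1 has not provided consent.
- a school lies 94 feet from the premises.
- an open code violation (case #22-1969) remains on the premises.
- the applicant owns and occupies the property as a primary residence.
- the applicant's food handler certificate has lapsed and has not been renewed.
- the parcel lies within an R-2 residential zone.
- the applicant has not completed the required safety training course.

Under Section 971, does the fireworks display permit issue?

(a) not (safety training) — holds.
(i) ≤ 21 units — not met.
(ii) ≥200 ft from school — not met.
So (b) is not satisfied (F OR F).
(1) = T AND F = false.
(2) no code violations — not satisfied.
(i) hardship waiver — holds.
(ii) closes by 9 p.m. — holds.
So (a) is satisfied (T OR T).
(i) food handler cert. — fails.
(A) commercially zoned — not met.
(B) age ≥ 25 — satisfied.
(C) primary residence — satisfied.
(ii): F AND T AND T → false.
(iii) all abutters consent — fails.
(b) = F OR F OR F = false.
(3): T AND F → false.
Overall: F OR F OR F → false.

No — denied.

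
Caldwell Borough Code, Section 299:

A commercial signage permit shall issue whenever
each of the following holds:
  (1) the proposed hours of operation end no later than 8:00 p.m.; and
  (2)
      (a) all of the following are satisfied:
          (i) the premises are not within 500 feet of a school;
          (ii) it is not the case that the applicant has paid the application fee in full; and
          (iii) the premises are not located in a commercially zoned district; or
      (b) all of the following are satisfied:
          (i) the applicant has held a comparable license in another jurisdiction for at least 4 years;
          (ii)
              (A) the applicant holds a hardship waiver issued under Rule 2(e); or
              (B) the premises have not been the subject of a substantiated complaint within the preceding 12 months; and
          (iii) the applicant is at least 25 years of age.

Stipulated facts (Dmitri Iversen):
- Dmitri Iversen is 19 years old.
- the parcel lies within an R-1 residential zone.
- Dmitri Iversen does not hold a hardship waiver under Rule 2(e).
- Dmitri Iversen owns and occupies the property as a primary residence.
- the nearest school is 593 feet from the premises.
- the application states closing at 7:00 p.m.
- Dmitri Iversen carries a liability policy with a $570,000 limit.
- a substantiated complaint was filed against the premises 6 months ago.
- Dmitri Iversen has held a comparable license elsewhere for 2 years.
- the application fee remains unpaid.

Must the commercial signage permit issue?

Yes — granted.

(1) closes by 8 p.m. — holds.
(i) ≥500 ft from school — met.
(ii) not (fee paid) — holds.
(iii) not (commercially zoned) — met.
So (a) is satisfied (T AND T AND T).
(i) prior license ≥ 4 yr — not met.
(A) hardship waiver — not satisfied.
(B) no complaint in 12 mo. — not met.
So (ii) is not satisfied (F OR F).
(iii) age ≥ 25 — not met.
(b): F AND F AND F → false.
So (2) is satisfied (T OR F).
So Overall is satisfied (T AND T).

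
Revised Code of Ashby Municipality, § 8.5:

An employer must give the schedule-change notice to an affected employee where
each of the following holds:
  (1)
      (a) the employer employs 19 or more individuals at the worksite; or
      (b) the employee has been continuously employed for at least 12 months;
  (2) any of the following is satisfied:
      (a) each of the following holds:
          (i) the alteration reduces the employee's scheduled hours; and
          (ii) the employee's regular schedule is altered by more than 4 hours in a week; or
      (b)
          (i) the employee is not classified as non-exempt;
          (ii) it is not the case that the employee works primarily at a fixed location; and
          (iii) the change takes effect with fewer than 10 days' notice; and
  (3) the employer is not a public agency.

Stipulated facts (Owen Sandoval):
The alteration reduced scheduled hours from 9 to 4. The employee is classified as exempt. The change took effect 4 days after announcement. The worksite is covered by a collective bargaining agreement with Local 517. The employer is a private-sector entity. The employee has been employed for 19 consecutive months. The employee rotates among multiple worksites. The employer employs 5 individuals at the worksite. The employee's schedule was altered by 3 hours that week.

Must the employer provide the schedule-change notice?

(a) ≥ 19 at site — not satisfied.
(b) tenure ≥ 12 mo. — holds.
(1) = F OR T = true.
(i) hours reduced — met.
(ii) schedule shift > 4h — not satisfied.
(a): T AND F → false.
(i) not (non-exempt) — met.
(ii) not (fixed location) — holds.
(iii) < 10 days' notice — met.
(b): T AND T AND T → true.
(2) = F OR T = true.
(3) not (public agency) — met.
Overall: T AND T AND T → true.

Yes — required.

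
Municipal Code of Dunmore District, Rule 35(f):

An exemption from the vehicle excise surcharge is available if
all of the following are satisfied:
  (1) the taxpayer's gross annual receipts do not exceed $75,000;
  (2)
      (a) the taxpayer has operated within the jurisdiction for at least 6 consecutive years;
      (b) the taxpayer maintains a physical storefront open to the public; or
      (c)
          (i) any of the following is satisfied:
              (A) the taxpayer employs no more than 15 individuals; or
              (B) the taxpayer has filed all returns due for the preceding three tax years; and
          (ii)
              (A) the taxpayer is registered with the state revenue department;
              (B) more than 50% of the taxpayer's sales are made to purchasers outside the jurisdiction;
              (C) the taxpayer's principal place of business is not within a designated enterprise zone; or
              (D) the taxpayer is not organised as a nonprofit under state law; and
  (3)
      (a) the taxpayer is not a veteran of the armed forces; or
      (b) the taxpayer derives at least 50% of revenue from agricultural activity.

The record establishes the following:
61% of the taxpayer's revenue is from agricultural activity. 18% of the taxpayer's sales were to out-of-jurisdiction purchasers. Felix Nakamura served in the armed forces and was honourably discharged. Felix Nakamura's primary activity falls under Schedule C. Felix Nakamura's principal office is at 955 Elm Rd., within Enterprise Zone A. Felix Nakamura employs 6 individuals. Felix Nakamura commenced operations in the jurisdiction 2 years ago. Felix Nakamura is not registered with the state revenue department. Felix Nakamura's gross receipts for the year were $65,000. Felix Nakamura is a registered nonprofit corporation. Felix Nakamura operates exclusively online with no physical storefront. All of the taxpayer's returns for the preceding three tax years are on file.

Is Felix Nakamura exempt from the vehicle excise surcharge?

(1) receipts ≤ $75,000 — met.
(a) ≥ 6 yrs in jurisdiction — not satisfied.
(b) has storefront — not satisfied.
(A) ≤ 15 employees — holds.
(B) returns current — met.
So (i) is satisfied (T OR T).
(A) state-registered — not satisfied.
(B) >50% out-of-jur. sales — fails.
(C) not (in enterprise zone) — fails.
(D) not (nonprofit) — not satisfied.
(ii): F OR F OR F OR F → false.
(c) = T AND F = false.
So (2) is not satisfied (F OR F OR F).
(a) not (veteran) — not satisfied.
(b) ≥50% agricultural — met.
So (3) is satisfied (F OR T).
So Overall is not satisfied (T AND F AND T).

No — not exempt.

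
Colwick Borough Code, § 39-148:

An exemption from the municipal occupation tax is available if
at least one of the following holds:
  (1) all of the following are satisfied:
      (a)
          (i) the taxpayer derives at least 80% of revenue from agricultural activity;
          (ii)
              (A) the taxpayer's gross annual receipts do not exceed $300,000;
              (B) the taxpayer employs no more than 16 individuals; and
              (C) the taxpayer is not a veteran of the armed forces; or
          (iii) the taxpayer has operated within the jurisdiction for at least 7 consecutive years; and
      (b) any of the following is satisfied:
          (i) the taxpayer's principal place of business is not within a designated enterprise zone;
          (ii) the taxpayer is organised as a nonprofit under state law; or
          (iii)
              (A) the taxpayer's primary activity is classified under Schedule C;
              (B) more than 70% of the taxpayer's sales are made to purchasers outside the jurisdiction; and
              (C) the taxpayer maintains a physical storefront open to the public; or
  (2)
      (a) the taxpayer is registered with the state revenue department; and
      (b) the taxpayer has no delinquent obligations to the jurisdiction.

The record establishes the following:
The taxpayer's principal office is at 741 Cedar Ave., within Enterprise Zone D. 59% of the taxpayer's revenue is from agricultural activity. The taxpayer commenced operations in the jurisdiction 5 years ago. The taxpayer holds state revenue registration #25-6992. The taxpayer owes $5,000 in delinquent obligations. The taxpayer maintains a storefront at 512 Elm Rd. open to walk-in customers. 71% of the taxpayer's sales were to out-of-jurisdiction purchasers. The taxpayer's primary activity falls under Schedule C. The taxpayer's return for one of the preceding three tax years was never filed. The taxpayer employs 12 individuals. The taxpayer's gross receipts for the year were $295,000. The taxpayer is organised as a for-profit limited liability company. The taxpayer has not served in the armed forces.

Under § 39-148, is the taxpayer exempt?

(i) ≥80% agricultural — fails.
(A) receipts ≤ $300,000 — met.
(B) ≤ 16 employees — met.
(C) not (veteran) — holds.
So (ii) is satisfied (T AND T AND T).
(iii) ≥ 7 yrs in jurisdiction — not met.
So (a) is satisfied (F OR T OR F).
(i) not (in enterprise zone) — not met.
(ii) nonprofit — fails.
(A) Schedule C activity — satisfied.
(B) >70% out-of-jur. sales — met.
(C) has storefront — holds.
So (iii) is satisfied (T AND T AND T).
(b): F OR F OR T → true.
(1): T AND T → true.
(a) state-registered — holds.
(b) no delinquency — not met.
(2) = T AND F = false.
Overall: T OR F → true.

Yes — exempt.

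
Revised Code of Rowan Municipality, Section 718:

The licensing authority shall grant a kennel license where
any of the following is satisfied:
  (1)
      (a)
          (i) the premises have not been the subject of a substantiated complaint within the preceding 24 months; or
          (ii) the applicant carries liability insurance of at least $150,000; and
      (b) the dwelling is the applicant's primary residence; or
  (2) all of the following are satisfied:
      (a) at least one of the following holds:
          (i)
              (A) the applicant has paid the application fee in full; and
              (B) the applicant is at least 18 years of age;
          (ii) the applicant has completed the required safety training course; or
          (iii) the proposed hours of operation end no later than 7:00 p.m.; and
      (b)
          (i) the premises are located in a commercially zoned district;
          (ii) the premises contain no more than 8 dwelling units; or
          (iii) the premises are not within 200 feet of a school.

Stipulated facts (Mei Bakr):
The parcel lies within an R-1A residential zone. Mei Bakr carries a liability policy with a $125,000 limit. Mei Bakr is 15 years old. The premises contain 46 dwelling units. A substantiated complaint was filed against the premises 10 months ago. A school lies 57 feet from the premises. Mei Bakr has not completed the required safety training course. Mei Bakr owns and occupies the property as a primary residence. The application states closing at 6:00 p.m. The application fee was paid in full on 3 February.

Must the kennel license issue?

No — denied.

(i) no complaint in 24 mo. — not met.
(ii) insurance ≥ $150,000 — not met.
So (a) is not satisfied (F OR F).
(b) primary residence — met.
(1) = F AND T = false.
(A) fee paid — satisfied.
(B) age ≥ 18 — fails.
So (i) is not satisfied (T AND F).
(ii) safety training — not satisfied.
(iii) closes by 7 p.m. — holds.
(a) = F OR F OR T = true.
(i) commercially zoned — fails.
(ii) ≤ 8 units — not satisfied.
(iii) ≥200 ft from school — not satisfied.
(b) = F OR F OR F = false.
So (2) is not satisfied (T AND F).
Overall = F OR F = false.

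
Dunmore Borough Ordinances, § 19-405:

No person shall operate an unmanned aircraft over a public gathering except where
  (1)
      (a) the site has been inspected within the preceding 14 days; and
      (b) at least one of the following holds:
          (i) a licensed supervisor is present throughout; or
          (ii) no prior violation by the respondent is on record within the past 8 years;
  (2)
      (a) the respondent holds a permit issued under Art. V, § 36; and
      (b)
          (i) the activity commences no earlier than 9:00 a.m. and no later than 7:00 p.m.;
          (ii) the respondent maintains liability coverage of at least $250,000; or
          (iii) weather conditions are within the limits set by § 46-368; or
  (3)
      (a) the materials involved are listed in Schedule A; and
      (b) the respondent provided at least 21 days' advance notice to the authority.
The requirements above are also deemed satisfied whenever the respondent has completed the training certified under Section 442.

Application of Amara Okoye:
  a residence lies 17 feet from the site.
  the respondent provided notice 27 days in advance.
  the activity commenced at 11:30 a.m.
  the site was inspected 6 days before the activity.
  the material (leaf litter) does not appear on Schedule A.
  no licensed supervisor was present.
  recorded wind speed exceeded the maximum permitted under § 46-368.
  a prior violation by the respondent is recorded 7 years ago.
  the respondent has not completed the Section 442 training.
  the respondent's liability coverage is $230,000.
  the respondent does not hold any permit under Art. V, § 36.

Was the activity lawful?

(a) site inspected — holds.
(i) supervisor present — not satisfied.
(ii) no prior violation — not satisfied.
(b): F OR F → false.
(1): T AND F → false.
(a) holds permit — not satisfied.
(i) start within hours — satisfied.
(ii) coverage ≥ $250,000 — not met.
(iii) weather ok — not satisfied.
(b): T OR F OR F → true.
(2) = F AND T = false.
(a) Schedule A material — not satisfied.
(b) ≥21 days' notice — met.
(3): F AND T → false.
Overall = F OR F OR F = false.
Exception (training certified) — not satisfied.
Result: main false OR exception false → false.

No — unlawful.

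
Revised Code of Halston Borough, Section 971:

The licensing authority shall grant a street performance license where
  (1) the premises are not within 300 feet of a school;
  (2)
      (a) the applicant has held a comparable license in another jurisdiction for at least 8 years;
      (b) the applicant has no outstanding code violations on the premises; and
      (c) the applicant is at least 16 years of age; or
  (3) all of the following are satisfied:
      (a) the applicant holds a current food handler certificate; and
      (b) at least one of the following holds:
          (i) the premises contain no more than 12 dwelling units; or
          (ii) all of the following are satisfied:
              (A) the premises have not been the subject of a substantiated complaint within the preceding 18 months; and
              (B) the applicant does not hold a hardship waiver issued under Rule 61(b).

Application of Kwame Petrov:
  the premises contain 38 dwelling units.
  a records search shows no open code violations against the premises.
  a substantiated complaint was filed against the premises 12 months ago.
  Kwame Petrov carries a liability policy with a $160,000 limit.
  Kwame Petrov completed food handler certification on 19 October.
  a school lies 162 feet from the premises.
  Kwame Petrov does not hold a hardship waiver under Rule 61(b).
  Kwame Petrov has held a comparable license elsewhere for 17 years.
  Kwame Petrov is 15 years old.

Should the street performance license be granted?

(1) ≥300 ft from school — not met.
(a) prior license ≥ 8 yr — met.
(b) no code violations — satisfied.
(c) age ≥ 16 — not met.
So (2) is not satisfied (T AND T AND F).
(a) food handler cert. — met.
(i) ≤ 12 units — fails.
(A) no complaint in 18 mo. — not met.
(B) not (hardship waiver) — satisfied.
(ii): F AND T → false.
(b) = F OR F = false.
So (3) is not satisfied (T AND F).
Overall = F OR F OR F = false.

No — denied.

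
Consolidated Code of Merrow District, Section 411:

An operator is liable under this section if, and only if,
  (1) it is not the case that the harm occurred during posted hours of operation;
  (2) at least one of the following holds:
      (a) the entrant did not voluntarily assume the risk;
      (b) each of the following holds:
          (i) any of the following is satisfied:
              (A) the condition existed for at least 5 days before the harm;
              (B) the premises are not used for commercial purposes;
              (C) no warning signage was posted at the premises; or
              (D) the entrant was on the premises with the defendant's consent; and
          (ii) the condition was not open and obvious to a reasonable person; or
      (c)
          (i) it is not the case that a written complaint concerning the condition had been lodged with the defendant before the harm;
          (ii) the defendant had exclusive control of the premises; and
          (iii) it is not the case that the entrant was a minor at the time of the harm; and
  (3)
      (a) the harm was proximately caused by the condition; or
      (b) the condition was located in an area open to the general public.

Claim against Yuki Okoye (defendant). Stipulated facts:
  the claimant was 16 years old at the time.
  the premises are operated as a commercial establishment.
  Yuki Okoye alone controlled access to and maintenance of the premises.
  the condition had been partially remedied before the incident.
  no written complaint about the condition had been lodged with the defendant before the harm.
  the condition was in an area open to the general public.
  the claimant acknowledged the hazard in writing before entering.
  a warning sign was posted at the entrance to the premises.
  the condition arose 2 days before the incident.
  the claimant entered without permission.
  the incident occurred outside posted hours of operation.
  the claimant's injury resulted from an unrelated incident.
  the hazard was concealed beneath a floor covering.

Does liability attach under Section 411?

(1) not (during posted hours) — satisfied.
(a) no assumed risk — fails.
(A) condition ≥5 days old — fails.
(B) not (commercial use) — not met.
(C) no signage posted — not satisfied.
(D) consent to enter — fails.
So (i) is not satisfied (F OR F OR F OR F).
(ii) not open/obvious — holds.
(b): F AND T → false.
(i) not (complaint lodged) — satisfied.
(ii) exclusive control — satisfied.
(iii) not (entrant a minor) — not satisfied.
So (c) is not satisfied (T AND T AND F).
So (2) is not satisfied (F OR F OR F).
(a) proximate cause — not satisfied.
(b) public area — satisfied.
(3): F OR T → true.
Overall = T AND F AND T = false.

No — not liable.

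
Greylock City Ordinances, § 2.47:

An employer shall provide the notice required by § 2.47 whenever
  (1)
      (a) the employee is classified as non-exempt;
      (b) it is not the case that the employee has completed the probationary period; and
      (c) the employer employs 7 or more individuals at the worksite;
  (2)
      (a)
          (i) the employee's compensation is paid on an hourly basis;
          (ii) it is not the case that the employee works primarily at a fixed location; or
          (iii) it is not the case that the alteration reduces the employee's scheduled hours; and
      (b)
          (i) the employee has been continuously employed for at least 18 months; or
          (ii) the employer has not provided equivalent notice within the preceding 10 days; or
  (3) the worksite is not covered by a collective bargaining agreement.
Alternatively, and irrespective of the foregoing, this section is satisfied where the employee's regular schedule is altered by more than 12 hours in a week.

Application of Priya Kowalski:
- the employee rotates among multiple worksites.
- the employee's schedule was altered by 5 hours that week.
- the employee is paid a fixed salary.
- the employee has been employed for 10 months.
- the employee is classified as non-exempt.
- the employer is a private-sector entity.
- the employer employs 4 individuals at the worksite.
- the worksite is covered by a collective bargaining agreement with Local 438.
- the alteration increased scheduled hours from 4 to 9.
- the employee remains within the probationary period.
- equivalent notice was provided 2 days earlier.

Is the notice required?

No — not required.

(a) non-exempt — met.
(b) not (past probation) — satisfied.
(c) ≥ 7 at site — not met.
So (1) is not satisfied (T AND T AND F).
(i) hourly-paid — fails.
(ii) not (fixed location) — satisfied.
(iii) not (hours reduced) — met.
(a) = F OR T OR T = true.
(i) tenure ≥ 18 mo. — not satisfied.
(ii) no recent notice — not satisfied.
(b) = F OR F = false.
(2): T AND F → false.
(3) no CBA — fails.
Overall: F OR F OR F → false.
Exception (schedule shift > 12h) — not satisfied.
Result: main false OR exception false → false.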